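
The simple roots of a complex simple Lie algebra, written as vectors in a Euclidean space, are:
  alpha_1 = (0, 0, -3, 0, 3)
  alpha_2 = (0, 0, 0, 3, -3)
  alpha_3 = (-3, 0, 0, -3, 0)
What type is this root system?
A_3

Compute the Cartan integers a_ij = 2(alpha_i, alpha_j)/(alpha_j, alpha_j); the resulting 3x3 Cartan matrix is
[[2, -1, 0], [-1, 2, -1], [0, -1, 2]].
All simple roots have the same length, so the diagram is simply laced. The associated Dynkin diagram is a chain of 3 nodes with single edges (A_3), so the type is A_3 (the algebra sl(4)).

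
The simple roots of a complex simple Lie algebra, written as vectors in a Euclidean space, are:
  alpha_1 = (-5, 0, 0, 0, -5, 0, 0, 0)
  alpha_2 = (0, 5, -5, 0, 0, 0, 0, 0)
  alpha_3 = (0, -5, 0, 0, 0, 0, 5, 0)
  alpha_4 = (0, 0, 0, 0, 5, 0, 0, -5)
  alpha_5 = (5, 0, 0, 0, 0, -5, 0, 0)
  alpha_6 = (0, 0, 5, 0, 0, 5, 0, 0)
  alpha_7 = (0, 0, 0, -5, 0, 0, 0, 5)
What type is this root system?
Compute the Cartan integers a_ij = 2(alpha_i, alpha_j)/(alpha_j, alpha_j); the resulting 7x7 Cartan matrix is
[[2, 0, 0, -1, -1, 0, 0], [0, 2, -1, 0, 0, -1, 0], [0, -1, 2, 0, 0, 0, 0], [-1, 0, 0, 2, 0, 0, -1], [-1, 0, 0, 0, 2, -1, 0], [0, -1, 0, 0, -1, 2, 0], [0, 0, 0, -1, 0, 0, 2]].
All simple roots have the same length, so the diagram is simply laced. The associated Dynkin diagram is a chain of 7 nodes with single edges (A_7), so the type is A_7 (the algebra sl(8)).

type A_7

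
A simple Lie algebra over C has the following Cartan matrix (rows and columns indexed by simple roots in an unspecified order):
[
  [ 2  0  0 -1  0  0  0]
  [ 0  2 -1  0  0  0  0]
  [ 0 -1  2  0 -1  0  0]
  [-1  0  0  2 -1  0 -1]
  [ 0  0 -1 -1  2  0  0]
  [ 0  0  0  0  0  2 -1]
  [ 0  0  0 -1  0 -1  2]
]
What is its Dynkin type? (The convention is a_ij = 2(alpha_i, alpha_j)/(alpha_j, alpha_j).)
The matrix has rank 7 with 2's on the diagonal. Reading the off-diagonal entries as Dynkin edges (a single edge where a_ij = a_ji = -1; a double or triple edge where a_ij * a_ji = 2 or 3), the diagram is a chain of 6 nodes with one extra node attached to the third node from one end (E_7). One simple-root ordering that puts it in standard form is (alpha_6, alpha_1, alpha_7, alpha_4, alpha_5, alpha_3, alpha_2). So the algebra is type E_7.

E_7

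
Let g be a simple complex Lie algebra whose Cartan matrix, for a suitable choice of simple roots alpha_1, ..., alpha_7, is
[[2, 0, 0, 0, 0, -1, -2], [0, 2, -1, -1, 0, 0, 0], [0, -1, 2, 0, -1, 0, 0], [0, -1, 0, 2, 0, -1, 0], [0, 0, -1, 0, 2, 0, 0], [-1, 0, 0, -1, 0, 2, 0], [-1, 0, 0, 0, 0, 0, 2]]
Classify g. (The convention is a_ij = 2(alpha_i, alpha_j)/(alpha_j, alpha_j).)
B7

The matrix has rank 7 with 2's on the diagonal. Reading the off-diagonal entries as Dynkin edges (a single edge where a_ij = a_ji = -1; a double or triple edge where a_ij * a_ji = 2 or 3), the diagram is a chain of 7 nodes with a double edge at one end; the terminal node there is the unique short simple root (B_7). One simple-root ordering that puts it in standard form is (alpha_5, alpha_3, alpha_2, alpha_4, alpha_6, alpha_1, alpha_7). So the algebra is type B_7, i.e. so(15).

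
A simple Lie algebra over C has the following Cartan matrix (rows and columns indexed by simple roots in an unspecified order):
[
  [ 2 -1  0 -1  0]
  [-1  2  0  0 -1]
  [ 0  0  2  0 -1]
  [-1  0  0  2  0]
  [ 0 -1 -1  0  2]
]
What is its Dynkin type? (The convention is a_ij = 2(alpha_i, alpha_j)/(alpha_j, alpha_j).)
The matrix has rank 5 with 2's on the diagonal. Reading the off-diagonal entries as Dynkin edges (a single edge where a_ij = a_ji = -1; a double or triple edge where a_ij * a_ji = 2 or 3), the diagram is a chain of 5 nodes with single edges (A_5). One simple-root ordering that puts it in standard form is (alpha_4, alpha_1, alpha_2, alpha_5, alpha_3). So the algebra is type A_5, i.e. sl(6).

A5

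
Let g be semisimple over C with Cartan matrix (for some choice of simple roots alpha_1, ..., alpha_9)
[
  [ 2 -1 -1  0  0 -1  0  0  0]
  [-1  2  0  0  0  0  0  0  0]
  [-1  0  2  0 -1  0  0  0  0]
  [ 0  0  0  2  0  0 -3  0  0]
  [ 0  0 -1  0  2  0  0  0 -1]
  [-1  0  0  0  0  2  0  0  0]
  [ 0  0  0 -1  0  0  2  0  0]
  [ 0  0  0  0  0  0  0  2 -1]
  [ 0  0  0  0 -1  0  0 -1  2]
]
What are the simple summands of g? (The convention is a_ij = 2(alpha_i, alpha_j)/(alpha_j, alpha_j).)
type D_7 + type G_2

The diagram associated to this matrix has two connected components: the simple roots {alpha_1, alpha_2, alpha_3, alpha_5, alpha_6, alpha_8, alpha_9} form a chain of 5 nodes with a fork of two nodes at one end (D_7), and {alpha_4, alpha_7} form two nodes joined by a triple edge (G_2). A semisimple Lie algebra decomposes uniquely as the direct sum of simple ideals, one per connected component of its Dynkin diagram, so g ≅ D_7 ⊕ G_2 (dimension 91 + 14 = 105).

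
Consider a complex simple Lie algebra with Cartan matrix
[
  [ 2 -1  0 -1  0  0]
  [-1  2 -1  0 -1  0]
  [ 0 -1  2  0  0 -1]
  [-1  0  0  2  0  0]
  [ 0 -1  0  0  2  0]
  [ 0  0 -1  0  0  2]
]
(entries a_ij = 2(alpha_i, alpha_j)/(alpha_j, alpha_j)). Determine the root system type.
type E_6

The matrix has rank 6 with 2's on the diagonal. Reading the off-diagonal entries as Dynkin edges (a single edge where a_ij = a_ji = -1; a double or triple edge where a_ij * a_ji = 2 or 3), the diagram is a chain of 5 nodes with one extra node attached to the third node from one end (E_6). One simple-root ordering that puts it in standard form is (alpha_4, alpha_5, alpha_1, alpha_2, alpha_3, alpha_6). So the algebra is type E_6.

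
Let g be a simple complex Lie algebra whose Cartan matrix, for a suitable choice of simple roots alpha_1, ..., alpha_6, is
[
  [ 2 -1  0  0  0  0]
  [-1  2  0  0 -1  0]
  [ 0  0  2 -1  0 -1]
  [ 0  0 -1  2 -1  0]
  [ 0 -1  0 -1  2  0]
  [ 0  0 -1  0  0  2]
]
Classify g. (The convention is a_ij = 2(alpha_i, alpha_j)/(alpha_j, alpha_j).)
type A_6

The matrix has rank 6 with 2's on the diagonal. Reading the off-diagonal entries as Dynkin edges (a single edge where a_ij = a_ji = -1; a double or triple edge where a_ij * a_ji = 2 or 3), the diagram is a chain of 6 nodes with single edges (A_6). One simple-root ordering that puts it in standard form is (alpha_1, alpha_2, alpha_5, alpha_4, alpha_3, alpha_6). So the algebra is type A_6, i.e. sl(7).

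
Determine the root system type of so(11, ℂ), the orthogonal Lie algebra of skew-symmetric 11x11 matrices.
type B_5

This is so(11) with 11 odd, which has dimension 11(11-1)/2 = 55 and rank (11-1)/2 = 5. In the classification of classical Lie algebras, the orthogonal algebra so(2n+1) in an odd number of variables has type B_n; here n = 5, so the Dynkin diagram is a chain of 5 nodes with a double edge at one end; the terminal node there is the unique short simple root (B_5). Hence the type is B_5.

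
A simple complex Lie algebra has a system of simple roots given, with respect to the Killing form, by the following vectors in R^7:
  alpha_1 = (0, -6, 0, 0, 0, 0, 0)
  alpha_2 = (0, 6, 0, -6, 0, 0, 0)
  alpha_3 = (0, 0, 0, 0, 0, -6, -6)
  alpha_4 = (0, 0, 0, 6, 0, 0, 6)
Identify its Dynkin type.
Compute the Cartan integers a_ij = 2(alpha_i, alpha_j)/(alpha_j, alpha_j); the resulting 4x4 Cartan matrix is
[[2, -1, 0, 0], [-2, 2, 0, -1], [0, 0, 2, -1], [0, -1, -1, 2]].
The roots have two lengths (squared-length ratio 2:1); the short ones are alpha_{1}. The associated Dynkin diagram is a chain of 4 nodes with a double edge at one end; the terminal node there is the unique short simple root (B_4), so the type is B_4 (the algebra so(9)).

type B_4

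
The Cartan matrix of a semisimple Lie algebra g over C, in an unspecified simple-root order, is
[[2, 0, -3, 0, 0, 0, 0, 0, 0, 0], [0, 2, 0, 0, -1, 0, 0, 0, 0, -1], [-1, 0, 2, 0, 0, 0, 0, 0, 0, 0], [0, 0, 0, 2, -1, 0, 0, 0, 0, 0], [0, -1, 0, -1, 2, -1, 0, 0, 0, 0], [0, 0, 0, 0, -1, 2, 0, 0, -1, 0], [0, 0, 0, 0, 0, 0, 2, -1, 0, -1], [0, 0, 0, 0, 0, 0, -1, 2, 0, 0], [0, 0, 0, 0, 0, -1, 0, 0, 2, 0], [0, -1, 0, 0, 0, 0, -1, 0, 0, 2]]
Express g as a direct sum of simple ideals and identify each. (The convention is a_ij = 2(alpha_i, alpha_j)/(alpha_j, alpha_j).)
The diagram associated to this matrix has two connected components: the simple roots {alpha_2, alpha_4, alpha_5, alpha_6, alpha_7, alpha_8, alpha_9, alpha_10} form a chain of 7 nodes with one extra node attached to the third node from one end (E_8), and {alpha_1, alpha_3} form two nodes joined by a triple edge (G_2). A semisimple Lie algebra decomposes uniquely as the direct sum of simple ideals, one per connected component of its Dynkin diagram, so g ≅ E_8 ⊕ G_2 (dimension 248 + 14 = 262).

E_8 + G_2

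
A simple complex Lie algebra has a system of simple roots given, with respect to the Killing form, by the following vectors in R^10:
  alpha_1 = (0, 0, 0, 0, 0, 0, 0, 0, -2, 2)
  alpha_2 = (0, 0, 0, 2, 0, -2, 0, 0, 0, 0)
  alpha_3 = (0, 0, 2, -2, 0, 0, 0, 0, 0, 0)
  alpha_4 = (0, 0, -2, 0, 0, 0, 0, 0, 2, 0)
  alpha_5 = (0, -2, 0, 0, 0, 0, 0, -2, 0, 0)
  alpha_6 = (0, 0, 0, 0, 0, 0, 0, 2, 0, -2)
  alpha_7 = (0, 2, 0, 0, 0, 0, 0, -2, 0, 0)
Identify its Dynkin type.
type D_7

Compute the Cartan integers a_ij = 2(alpha_i, alpha_j)/(alpha_j, alpha_j); the resulting 7x7 Cartan matrix is
[[2, 0, 0, -1, 0, -1, 0], [0, 2, -1, 0, 0, 0, 0], [0, -1, 2, -1, 0, 0, 0], [-1, 0, -1, 2, 0, 0, 0], [0, 0, 0, 0, 2, -1, 0], [-1, 0, 0, 0, -1, 2, -1], [0, 0, 0, 0, 0, -1, 2]].
All simple roots have the same length, so the diagram is simply laced. The associated Dynkin diagram is a chain of 5 nodes with a fork of two nodes at one end (D_7), so the type is D_7 (the algebra so(14)).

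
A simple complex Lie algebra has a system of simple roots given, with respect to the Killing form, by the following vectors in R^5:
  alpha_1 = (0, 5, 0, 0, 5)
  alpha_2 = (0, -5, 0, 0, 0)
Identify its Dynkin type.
B2

Compute the Cartan integers a_ij = 2(alpha_i, alpha_j)/(alpha_j, alpha_j); the resulting 2x2 Cartan matrix is
[[2, -2], [-1, 2]].
The roots have two lengths (squared-length ratio 2:1); the short ones are alpha_{2}. The associated Dynkin diagram is a chain of 2 nodes with a double edge at one end; the terminal node there is the unique short simple root (B_2), so the type is B_2 (the algebra so(5)).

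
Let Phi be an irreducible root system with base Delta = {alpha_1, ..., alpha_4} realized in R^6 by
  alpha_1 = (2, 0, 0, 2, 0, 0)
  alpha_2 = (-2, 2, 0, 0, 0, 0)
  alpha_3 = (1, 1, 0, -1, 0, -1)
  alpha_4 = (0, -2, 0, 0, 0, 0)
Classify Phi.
Compute the Cartan integers a_ij = 2(alpha_i, alpha_j)/(alpha_j, alpha_j); the resulting 4x4 Cartan matrix is
[[2, -1, 0, 0], [-1, 2, 0, -2], [0, 0, 2, -1], [0, -1, -1, 2]].
The roots have two lengths (squared-length ratio 2:1); the short ones are alpha_{3,4}. The associated Dynkin diagram is a chain of 4 nodes with a double edge between the middle two (F_4), so the type is F_4.

F4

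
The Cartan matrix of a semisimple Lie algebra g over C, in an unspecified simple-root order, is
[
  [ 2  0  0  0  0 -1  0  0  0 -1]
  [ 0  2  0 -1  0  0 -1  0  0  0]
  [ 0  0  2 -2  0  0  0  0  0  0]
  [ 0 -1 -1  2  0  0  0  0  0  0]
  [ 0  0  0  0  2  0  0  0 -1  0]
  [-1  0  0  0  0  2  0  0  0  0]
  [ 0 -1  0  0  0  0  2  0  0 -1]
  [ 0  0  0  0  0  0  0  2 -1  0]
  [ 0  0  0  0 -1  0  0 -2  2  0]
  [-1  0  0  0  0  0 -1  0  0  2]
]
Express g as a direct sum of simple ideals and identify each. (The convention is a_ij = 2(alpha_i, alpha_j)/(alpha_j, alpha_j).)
The diagram associated to this matrix has two connected components: the simple roots {alpha_5, alpha_8, alpha_9} form a chain of 3 nodes with a double edge at one end; the terminal node there is the unique short simple root (B_3), and {alpha_1, alpha_2, alpha_3, alpha_4, alpha_6, alpha_7, alpha_10} form a chain of 7 nodes with a double edge at one end; the terminal node there is the unique long simple root (C_7). A semisimple Lie algebra decomposes uniquely as the direct sum of simple ideals, one per connected component of its Dynkin diagram, so g ≅ B_3 ⊕ C_7 (dimension 21 + 105 = 126).

B3 ⊕ C7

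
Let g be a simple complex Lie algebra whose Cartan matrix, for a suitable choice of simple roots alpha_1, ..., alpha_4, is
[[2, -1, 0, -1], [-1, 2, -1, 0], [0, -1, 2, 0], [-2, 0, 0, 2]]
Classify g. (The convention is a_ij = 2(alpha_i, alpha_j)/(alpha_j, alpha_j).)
C_4 (sp(8))

The matrix has rank 4 with 2's on the diagonal. Reading the off-diagonal entries as Dynkin edges (a single edge where a_ij = a_ji = -1; a double or triple edge where a_ij * a_ji = 2 or 3), the diagram is a chain of 4 nodes with a double edge at one end; the terminal node there is the unique long simple root (C_4). One simple-root ordering that puts it in standard form is (alpha_3, alpha_2, alpha_1, alpha_4). So the algebra is type C_4, i.e. sp(8).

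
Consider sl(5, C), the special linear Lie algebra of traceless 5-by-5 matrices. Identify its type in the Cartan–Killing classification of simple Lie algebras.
A_4 (sl(5))

This is sl(5), which has dimension 5^2 - 1 = 24 and rank 5 - 1 = 4 (a Cartan subalgebra is the diagonal traceless matrices). In the classification of classical Lie algebras, the special linear algebra sl(n+1) has type A_n; here n = 4, so the Dynkin diagram is a chain of 4 nodes with single edges (A_4). Hence the type is A_4.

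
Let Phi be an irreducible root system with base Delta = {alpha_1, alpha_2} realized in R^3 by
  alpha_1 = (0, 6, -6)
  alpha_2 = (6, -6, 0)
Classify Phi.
A_2

Compute the Cartan integers a_ij = 2(alpha_i, alpha_j)/(alpha_j, alpha_j); the resulting 2x2 Cartan matrix is
[[2, -1], [-1, 2]].
All simple roots have the same length, so the diagram is simply laced. The associated Dynkin diagram is a chain of 2 nodes with single edges (A_2), so the type is A_2 (the algebra sl(3)).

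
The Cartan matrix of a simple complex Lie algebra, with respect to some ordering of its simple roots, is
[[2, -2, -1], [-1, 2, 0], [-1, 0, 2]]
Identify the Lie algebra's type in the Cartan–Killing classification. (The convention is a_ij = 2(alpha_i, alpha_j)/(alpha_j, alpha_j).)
The matrix has rank 3 with 2's on the diagonal. Reading the off-diagonal entries as Dynkin edges (a single edge where a_ij = a_ji = -1; a double or triple edge where a_ij * a_ji = 2 or 3), the diagram is a chain of 3 nodes with a double edge at one end; the terminal node there is the unique short simple root (B_3). One simple-root ordering that puts it in standard form is (alpha_3, alpha_1, alpha_2). So the algebra is type B_3, i.e. so(7).

B_3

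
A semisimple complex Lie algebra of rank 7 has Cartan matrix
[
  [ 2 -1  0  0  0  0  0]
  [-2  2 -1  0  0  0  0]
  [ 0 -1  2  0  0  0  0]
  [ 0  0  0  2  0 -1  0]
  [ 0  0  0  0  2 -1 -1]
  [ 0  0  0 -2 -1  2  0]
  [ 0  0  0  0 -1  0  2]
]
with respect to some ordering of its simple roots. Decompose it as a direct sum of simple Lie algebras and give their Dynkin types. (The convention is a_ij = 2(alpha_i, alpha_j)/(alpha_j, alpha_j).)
B_3 + B_4

The diagram associated to this matrix has two connected components: the simple roots {alpha_1, alpha_2, alpha_3} form a chain of 3 nodes with a double edge at one end; the terminal node there is the unique short simple root (B_3), and {alpha_4, alpha_5, alpha_6, alpha_7} form a chain of 4 nodes with a double edge at one end; the terminal node there is the unique short simple root (B_4). A semisimple Lie algebra decomposes uniquely as the direct sum of simple ideals, one per connected component of its Dynkin diagram, so g ≅ B_3 ⊕ B_4 (dimension 21 + 36 = 57).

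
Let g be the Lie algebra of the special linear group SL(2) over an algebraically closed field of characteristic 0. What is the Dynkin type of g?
This is sl(2), which has dimension 2^2 - 1 = 3 and rank 2 - 1 = 1 (a Cartan subalgebra is the diagonal traceless matrices). In the classification of classical Lie algebras, the special linear algebra sl(n+1) has type A_n; here n = 1, so the Dynkin diagram is a chain of 1 nodes with single edges (A_1). Hence the type is A_1.

type A_1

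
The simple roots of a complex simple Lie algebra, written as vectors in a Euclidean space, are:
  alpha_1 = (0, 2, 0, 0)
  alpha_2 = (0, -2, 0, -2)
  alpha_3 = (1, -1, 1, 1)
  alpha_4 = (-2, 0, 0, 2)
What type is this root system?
F_4

Compute the Cartan integers a_ij = 2(alpha_i, alpha_j)/(alpha_j, alpha_j); the resulting 4x4 Cartan matrix is
[[2, -1, -1, 0], [-2, 2, 0, -1], [-1, 0, 2, 0], [0, -1, 0, 2]].
The roots have two lengths (squared-length ratio 2:1); the short ones are alpha_{1,3}. The associated Dynkin diagram is a chain of 4 nodes with a double edge between the middle two (F_4), so the type is F_4.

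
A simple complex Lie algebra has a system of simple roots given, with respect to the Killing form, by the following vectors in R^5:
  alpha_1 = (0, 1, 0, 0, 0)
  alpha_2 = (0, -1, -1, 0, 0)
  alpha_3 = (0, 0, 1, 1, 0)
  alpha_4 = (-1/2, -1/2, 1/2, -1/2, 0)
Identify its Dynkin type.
F_4

Compute the Cartan integers a_ij = 2(alpha_i, alpha_j)/(alpha_j, alpha_j); the resulting 4x4 Cartan matrix is
[[2, -1, 0, -1], [-2, 2, -1, 0], [0, -1, 2, 0], [-1, 0, 0, 2]].
The roots have two lengths (squared-length ratio 2:1); the short ones are alpha_{1,4}. The associated Dynkin diagram is a chain of 4 nodes with a double edge between the middle two (F_4), so the type is F_4.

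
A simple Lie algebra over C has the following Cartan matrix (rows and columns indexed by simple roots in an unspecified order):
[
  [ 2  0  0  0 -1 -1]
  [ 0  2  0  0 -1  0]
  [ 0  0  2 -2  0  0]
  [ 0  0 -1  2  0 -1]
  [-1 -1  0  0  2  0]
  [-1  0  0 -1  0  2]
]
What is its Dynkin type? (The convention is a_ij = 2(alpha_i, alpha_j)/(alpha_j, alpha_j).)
The matrix has rank 6 with 2's on the diagonal. Reading the off-diagonal entries as Dynkin edges (a single edge where a_ij = a_ji = -1; a double or triple edge where a_ij * a_ji = 2 or 3), the diagram is a chain of 6 nodes with a double edge at one end; the terminal node there is the unique long simple root (C_6). One simple-root ordering that puts it in standard form is (alpha_2, alpha_5, alpha_1, alpha_6, alpha_4, alpha_3). So the algebra is type C_6, i.e. sp(12).

type C_6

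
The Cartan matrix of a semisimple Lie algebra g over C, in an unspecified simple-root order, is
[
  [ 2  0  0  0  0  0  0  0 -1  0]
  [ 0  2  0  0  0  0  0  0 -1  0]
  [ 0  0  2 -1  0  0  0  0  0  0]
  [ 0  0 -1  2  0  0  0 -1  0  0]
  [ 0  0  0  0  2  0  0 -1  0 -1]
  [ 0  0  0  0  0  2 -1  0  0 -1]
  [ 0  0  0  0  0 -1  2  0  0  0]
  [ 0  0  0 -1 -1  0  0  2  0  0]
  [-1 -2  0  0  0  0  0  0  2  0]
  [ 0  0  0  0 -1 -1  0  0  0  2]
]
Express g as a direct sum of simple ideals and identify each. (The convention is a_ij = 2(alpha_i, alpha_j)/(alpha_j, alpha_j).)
type A_7 + type B_3

The diagram associated to this matrix has two connected components: the simple roots {alpha_3, alpha_4, alpha_5, alpha_6, alpha_7, alpha_8, alpha_10} form a chain of 7 nodes with single edges (A_7), and {alpha_1, alpha_2, alpha_9} form a chain of 3 nodes with a double edge at one end; the terminal node there is the unique short simple root (B_3). A semisimple Lie algebra decomposes uniquely as the direct sum of simple ideals, one per connected component of its Dynkin diagram, so g ≅ A_7 ⊕ B_3 (dimension 63 + 21 = 84).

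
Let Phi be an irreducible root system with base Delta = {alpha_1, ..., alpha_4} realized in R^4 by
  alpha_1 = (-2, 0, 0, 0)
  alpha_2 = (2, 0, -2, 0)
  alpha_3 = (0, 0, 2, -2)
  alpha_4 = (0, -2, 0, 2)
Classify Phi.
Compute the Cartan integers a_ij = 2(alpha_i, alpha_j)/(alpha_j, alpha_j); the resulting 4x4 Cartan matrix is
[[2, -1, 0, 0], [-2, 2, -1, 0], [0, -1, 2, -1], [0, 0, -1, 2]].
The roots have two lengths (squared-length ratio 2:1); the short ones are alpha_{1}. The associated Dynkin diagram is a chain of 4 nodes with a double edge at one end; the terminal node there is the unique short simple root (B_4), so the type is B_4 (the algebra so(9)).

B_4 (so(9))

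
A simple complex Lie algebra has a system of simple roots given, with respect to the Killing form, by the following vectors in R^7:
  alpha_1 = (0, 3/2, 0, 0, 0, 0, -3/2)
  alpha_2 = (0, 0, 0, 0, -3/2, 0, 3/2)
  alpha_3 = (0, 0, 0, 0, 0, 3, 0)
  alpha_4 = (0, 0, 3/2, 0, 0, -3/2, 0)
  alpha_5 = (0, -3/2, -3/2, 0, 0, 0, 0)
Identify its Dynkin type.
Compute the Cartan integers a_ij = 2(alpha_i, alpha_j)/(alpha_j, alpha_j); the resulting 5x5 Cartan matrix is
[[2, -1, 0, 0, -1], [-1, 2, 0, 0, 0], [0, 0, 2, -2, 0], [0, 0, -1, 2, -1], [-1, 0, 0, -1, 2]].
The roots have two lengths (squared-length ratio 2:1); the short ones are alpha_{1,2,4,5}. The associated Dynkin diagram is a chain of 5 nodes with a double edge at one end; the terminal node there is the unique long simple root (C_5), so the type is C_5 (the algebra sp(10)).

C_5 (sp(10))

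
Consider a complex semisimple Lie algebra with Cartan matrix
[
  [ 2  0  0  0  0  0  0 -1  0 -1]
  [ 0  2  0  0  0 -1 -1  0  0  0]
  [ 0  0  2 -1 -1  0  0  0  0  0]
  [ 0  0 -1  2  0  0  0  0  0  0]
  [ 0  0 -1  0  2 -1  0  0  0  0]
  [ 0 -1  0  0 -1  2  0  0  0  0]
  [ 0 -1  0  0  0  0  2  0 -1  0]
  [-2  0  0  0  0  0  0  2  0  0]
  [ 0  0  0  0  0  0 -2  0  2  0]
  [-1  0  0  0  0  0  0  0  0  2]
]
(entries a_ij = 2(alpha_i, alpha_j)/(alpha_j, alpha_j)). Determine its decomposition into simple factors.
C_3 (sp(6)) ⊕ C_7 (sp(14))

The diagram associated to this matrix has two connected components: the simple roots {alpha_1, alpha_8, alpha_10} form a chain of 3 nodes with a double edge at one end; the terminal node there is the unique long simple root (C_3), and {alpha_2, alpha_3, alpha_4, alpha_5, alpha_6, alpha_7, alpha_9} form a chain of 7 nodes with a double edge at one end; the terminal node there is the unique long simple root (C_7). A semisimple Lie algebra decomposes uniquely as the direct sum of simple ideals, one per connected component of its Dynkin diagram, so g ≅ C_3 ⊕ C_7 (dimension 21 + 105 = 126).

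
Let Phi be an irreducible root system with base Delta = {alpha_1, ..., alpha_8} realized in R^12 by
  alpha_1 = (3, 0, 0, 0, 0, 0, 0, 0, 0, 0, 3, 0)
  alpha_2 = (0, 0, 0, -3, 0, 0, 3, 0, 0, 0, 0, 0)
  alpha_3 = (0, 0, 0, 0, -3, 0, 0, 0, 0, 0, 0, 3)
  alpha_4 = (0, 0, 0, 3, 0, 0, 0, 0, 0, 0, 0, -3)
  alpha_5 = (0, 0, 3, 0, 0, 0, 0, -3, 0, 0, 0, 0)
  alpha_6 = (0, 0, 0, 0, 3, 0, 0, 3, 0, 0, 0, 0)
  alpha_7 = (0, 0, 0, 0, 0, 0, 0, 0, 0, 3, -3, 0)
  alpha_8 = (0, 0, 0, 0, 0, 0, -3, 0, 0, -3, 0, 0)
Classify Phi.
type A_8

Compute the Cartan integers a_ij = 2(alpha_i, alpha_j)/(alpha_j, alpha_j); the resulting 8x8 Cartan matrix is
[[2, 0, 0, 0, 0, 0, -1, 0], [0, 2, 0, -1, 0, 0, 0, -1], [0, 0, 2, -1, 0, -1, 0, 0], [0, -1, -1, 2, 0, 0, 0, 0], [0, 0, 0, 0, 2, -1, 0, 0], [0, 0, -1, 0, -1, 2, 0, 0], [-1, 0, 0, 0, 0, 0, 2, -1], [0, -1, 0, 0, 0, 0, -1, 2]].
All simple roots have the same length, so the diagram is simply laced. The associated Dynkin diagram is a chain of 8 nodes with single edges (A_8), so the type is A_8 (the algebra sl(9)).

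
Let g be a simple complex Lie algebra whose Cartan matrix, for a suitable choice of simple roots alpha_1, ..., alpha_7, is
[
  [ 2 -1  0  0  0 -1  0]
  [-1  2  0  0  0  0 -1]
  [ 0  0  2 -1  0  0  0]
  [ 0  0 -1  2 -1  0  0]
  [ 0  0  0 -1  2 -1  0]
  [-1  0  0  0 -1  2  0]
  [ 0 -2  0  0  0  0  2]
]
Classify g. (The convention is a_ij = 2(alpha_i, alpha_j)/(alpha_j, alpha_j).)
The matrix has rank 7 with 2's on the diagonal. Reading the off-diagonal entries as Dynkin edges (a single edge where a_ij = a_ji = -1; a double or triple edge where a_ij * a_ji = 2 or 3), the diagram is a chain of 7 nodes with a double edge at one end; the terminal node there is the unique long simple root (C_7). One simple-root ordering that puts it in standard form is (alpha_3, alpha_4, alpha_5, alpha_6, alpha_1, alpha_2, alpha_7). So the algebra is type C_7, i.e. sp(14).

C_7 (sp(14))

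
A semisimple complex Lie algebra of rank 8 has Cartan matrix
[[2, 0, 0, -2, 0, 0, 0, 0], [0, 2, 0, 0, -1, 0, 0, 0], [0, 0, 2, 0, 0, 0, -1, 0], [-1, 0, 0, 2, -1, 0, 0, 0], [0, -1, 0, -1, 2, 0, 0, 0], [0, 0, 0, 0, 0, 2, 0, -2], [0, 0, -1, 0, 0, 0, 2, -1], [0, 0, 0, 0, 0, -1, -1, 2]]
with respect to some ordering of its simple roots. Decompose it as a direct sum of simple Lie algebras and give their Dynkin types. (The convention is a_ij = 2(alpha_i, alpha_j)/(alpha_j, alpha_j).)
C_4 (sp(8)) + C_4 (sp(8))

The diagram associated to this matrix has two connected components: the simple roots {alpha_3, alpha_6, alpha_7, alpha_8} form a chain of 4 nodes with a double edge at one end; the terminal node there is the unique long simple root (C_4), and {alpha_1, alpha_2, alpha_4, alpha_5} form a chain of 4 nodes with a double edge at one end; the terminal node there is the unique long simple root (C_4). A semisimple Lie algebra decomposes uniquely as the direct sum of simple ideals, one per connected component of its Dynkin diagram, so g ≅ C_4 ⊕ C_4 (dimension 36 + 36 = 72).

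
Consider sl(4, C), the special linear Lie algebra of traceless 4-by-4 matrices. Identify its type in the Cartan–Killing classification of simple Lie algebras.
type A_3

This is sl(4), which has dimension 4^2 - 1 = 15 and rank 4 - 1 = 3 (a Cartan subalgebra is the diagonal traceless matrices). In the classification of classical Lie algebras, the special linear algebra sl(n+1) has type A_n; here n = 3, so the Dynkin diagram is a chain of 3 nodes with single edges (A_3). Hence the type is A_3.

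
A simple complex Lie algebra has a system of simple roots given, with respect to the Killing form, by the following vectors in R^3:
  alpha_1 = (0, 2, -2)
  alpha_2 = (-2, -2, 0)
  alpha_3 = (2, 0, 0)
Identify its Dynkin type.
B_3

Compute the Cartan integers a_ij = 2(alpha_i, alpha_j)/(alpha_j, alpha_j); the resulting 3x3 Cartan matrix is
[[2, -1, 0], [-1, 2, -2], [0, -1, 2]].
The roots have two lengths (squared-length ratio 2:1); the short ones are alpha_{3}. The associated Dynkin diagram is a chain of 3 nodes with a double edge at one end; the terminal node there is the unique short simple root (B_3), so the type is B_3 (the algebra so(7)).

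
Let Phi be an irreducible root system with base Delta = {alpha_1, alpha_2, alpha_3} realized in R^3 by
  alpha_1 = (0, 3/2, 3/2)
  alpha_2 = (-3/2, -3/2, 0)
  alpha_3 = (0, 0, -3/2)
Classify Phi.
Compute the Cartan integers a_ij = 2(alpha_i, alpha_j)/(alpha_j, alpha_j); the resulting 3x3 Cartan matrix is
[[2, -1, -2], [-1, 2, 0], [-1, 0, 2]].
The roots have two lengths (squared-length ratio 2:1); the short ones are alpha_{3}. The associated Dynkin diagram is a chain of 3 nodes with a double edge at one end; the terminal node there is the unique short simple root (B_3), so the type is B_3 (the algebra so(7)).

type B_3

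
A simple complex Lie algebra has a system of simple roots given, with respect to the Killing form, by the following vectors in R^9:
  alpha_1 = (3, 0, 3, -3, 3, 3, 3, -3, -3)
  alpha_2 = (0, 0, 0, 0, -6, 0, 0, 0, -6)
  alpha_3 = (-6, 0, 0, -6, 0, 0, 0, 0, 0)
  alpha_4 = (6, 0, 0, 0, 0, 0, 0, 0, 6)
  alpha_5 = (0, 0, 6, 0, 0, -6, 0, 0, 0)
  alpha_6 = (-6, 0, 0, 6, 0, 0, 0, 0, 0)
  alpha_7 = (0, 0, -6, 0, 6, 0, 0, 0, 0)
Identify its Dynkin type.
Compute the Cartan integers a_ij = 2(alpha_i, alpha_j)/(alpha_j, alpha_j); the resulting 7x7 Cartan matrix is
[[2, 0, 0, 0, 0, -1, 0], [0, 2, 0, -1, 0, 0, -1], [0, 0, 2, -1, 0, 0, 0], [0, -1, -1, 2, 0, -1, 0], [0, 0, 0, 0, 2, 0, -1], [-1, 0, 0, -1, 0, 2, 0], [0, -1, 0, 0, -1, 0, 2]].
All simple roots have the same length, so the diagram is simply laced. The associated Dynkin diagram is a chain of 6 nodes with one extra node attached to the third node from one end (E_7), so the type is E_7.

E_7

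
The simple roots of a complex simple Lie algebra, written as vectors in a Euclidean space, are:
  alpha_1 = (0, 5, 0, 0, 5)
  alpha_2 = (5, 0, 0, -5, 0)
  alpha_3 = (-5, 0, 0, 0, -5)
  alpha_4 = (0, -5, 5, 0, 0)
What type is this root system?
type A_4

Compute the Cartan integers a_ij = 2(alpha_i, alpha_j)/(alpha_j, alpha_j); the resulting 4x4 Cartan matrix is
[[2, 0, -1, -1], [0, 2, -1, 0], [-1, -1, 2, 0], [-1, 0, 0, 2]].
All simple roots have the same length, so the diagram is simply laced. The associated Dynkin diagram is a chain of 4 nodes with single edges (A_4), so the type is A_4 (the algebra sl(5)).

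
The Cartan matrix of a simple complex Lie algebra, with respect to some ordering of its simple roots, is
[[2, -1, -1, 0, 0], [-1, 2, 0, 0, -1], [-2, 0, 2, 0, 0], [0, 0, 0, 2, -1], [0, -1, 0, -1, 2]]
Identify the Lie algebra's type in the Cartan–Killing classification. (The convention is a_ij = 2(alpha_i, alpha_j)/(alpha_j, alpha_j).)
C5

The matrix has rank 5 with 2's on the diagonal. Reading the off-diagonal entries as Dynkin edges (a single edge where a_ij = a_ji = -1; a double or triple edge where a_ij * a_ji = 2 or 3), the diagram is a chain of 5 nodes with a double edge at one end; the terminal node there is the unique long simple root (C_5). One simple-root ordering that puts it in standard form is (alpha_4, alpha_5, alpha_2, alpha_1, alpha_3). So the algebra is type C_5, i.e. sp(10).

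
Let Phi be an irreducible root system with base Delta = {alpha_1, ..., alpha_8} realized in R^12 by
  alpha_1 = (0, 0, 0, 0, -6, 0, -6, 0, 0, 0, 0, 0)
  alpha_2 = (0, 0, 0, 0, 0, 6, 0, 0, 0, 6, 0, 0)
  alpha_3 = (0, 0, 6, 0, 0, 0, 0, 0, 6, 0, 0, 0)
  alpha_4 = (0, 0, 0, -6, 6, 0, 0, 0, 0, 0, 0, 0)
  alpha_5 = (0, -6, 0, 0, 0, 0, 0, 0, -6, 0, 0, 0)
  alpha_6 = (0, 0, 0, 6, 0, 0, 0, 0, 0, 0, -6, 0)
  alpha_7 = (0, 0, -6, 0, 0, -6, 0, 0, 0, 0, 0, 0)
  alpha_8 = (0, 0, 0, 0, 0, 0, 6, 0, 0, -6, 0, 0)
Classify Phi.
Compute the Cartan integers a_ij = 2(alpha_i, alpha_j)/(alpha_j, alpha_j); the resulting 8x8 Cartan matrix is
[[2, 0, 0, -1, 0, 0, 0, -1], [0, 2, 0, 0, 0, 0, -1, -1], [0, 0, 2, 0, -1, 0, -1, 0], [-1, 0, 0, 2, 0, -1, 0, 0], [0, 0, -1, 0, 2, 0, 0, 0], [0, 0, 0, -1, 0, 2, 0, 0], [0, -1, -1, 0, 0, 0, 2, 0], [-1, -1, 0, 0, 0, 0, 0, 2]].
All simple roots have the same length, so the diagram is simply laced. The associated Dynkin diagram is a chain of 8 nodes with single edges (A_8), so the type is A_8 (the algebra sl(9)).

type A_8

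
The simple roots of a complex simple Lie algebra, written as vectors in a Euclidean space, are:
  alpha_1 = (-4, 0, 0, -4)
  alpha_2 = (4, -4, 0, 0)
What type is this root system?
Compute the Cartan integers a_ij = 2(alpha_i, alpha_j)/(alpha_j, alpha_j); the resulting 2x2 Cartan matrix is
[[2, -1], [-1, 2]].
All simple roots have the same length, so the diagram is simply laced. The associated Dynkin diagram is a chain of 2 nodes with single edges (A_2), so the type is A_2 (the algebra sl(3)).

A_2 (sl(3))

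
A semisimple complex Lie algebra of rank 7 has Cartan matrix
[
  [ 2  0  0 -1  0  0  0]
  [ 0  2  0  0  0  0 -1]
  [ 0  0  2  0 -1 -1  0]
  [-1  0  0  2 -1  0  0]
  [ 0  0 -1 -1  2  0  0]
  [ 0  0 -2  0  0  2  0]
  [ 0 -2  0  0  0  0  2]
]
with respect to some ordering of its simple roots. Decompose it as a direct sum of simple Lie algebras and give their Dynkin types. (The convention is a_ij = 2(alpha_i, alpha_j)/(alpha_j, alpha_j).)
The diagram associated to this matrix has two connected components: the simple roots {alpha_2, alpha_7} form a chain of 2 nodes with a double edge at one end; the terminal node there is the unique short simple root (B_2), and {alpha_1, alpha_3, alpha_4, alpha_5, alpha_6} form a chain of 5 nodes with a double edge at one end; the terminal node there is the unique long simple root (C_5). A semisimple Lie algebra decomposes uniquely as the direct sum of simple ideals, one per connected component of its Dynkin diagram, so g ≅ B_2 ⊕ C_5 (dimension 10 + 55 = 65).

type B_2 + type C_5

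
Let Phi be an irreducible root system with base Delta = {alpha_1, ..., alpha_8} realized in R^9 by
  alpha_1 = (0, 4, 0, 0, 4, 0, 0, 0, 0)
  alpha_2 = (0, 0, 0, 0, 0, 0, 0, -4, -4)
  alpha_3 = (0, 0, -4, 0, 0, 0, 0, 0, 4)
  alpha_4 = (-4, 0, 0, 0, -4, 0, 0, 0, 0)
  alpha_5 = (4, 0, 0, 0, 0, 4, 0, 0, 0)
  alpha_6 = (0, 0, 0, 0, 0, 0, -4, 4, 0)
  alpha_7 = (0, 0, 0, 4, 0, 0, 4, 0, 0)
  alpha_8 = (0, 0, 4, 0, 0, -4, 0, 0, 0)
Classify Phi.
A_8

Compute the Cartan integers a_ij = 2(alpha_i, alpha_j)/(alpha_j, alpha_j); the resulting 8x8 Cartan matrix is
[[2, 0, 0, -1, 0, 0, 0, 0], [0, 2, -1, 0, 0, -1, 0, 0], [0, -1, 2, 0, 0, 0, 0, -1], [-1, 0, 0, 2, -1, 0, 0, 0], [0, 0, 0, -1, 2, 0, 0, -1], [0, -1, 0, 0, 0, 2, -1, 0], [0, 0, 0, 0, 0, -1, 2, 0], [0, 0, -1, 0, -1, 0, 0, 2]].
All simple roots have the same length, so the diagram is simply laced. The associated Dynkin diagram is a chain of 8 nodes with single edges (A_8), so the type is A_8 (the algebra sl(9)).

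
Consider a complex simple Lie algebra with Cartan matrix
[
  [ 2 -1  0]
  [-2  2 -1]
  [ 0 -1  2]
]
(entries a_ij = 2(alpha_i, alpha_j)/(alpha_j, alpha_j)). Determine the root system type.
type B_3

The matrix has rank 3 with 2's on the diagonal. Reading the off-diagonal entries as Dynkin edges (a single edge where a_ij = a_ji = -1; a double or triple edge where a_ij * a_ji = 2 or 3), the diagram is a chain of 3 nodes with a double edge at one end; the terminal node there is the unique short simple root (B_3). One simple-root ordering that puts it in standard form is (alpha_3, alpha_2, alpha_1). So the algebra is type B_3, i.e. so(7).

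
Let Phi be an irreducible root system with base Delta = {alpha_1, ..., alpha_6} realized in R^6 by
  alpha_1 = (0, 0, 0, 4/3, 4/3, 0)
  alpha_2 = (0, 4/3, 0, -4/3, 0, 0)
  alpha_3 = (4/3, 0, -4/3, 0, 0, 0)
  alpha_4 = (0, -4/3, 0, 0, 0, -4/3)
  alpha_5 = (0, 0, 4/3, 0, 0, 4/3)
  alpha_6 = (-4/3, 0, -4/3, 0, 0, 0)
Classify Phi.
Compute the Cartan integers a_ij = 2(alpha_i, alpha_j)/(alpha_j, alpha_j); the resulting 6x6 Cartan matrix is
[[2, -1, 0, 0, 0, 0], [-1, 2, 0, -1, 0, 0], [0, 0, 2, 0, -1, 0], [0, -1, 0, 2, -1, 0], [0, 0, -1, -1, 2, -1], [0, 0, 0, 0, -1, 2]].
All simple roots have the same length, so the diagram is simply laced. The associated Dynkin diagram is a chain of 4 nodes with a fork of two nodes at one end (D_6), so the type is D_6 (the algebra so(12)).

type D_6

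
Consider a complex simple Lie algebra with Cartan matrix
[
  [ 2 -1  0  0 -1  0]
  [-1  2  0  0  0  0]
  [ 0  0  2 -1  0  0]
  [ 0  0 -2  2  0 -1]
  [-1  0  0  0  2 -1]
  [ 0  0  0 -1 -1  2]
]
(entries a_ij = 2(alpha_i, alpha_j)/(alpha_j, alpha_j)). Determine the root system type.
The matrix has rank 6 with 2's on the diagonal. Reading the off-diagonal entries as Dynkin edges (a single edge where a_ij = a_ji = -1; a double or triple edge where a_ij * a_ji = 2 or 3), the diagram is a chain of 6 nodes with a double edge at one end; the terminal node there is the unique short simple root (B_6). One simple-root ordering that puts it in standard form is (alpha_2, alpha_1, alpha_5, alpha_6, alpha_4, alpha_3). So the algebra is type B_6, i.e. so(13).

B_6 (so(13))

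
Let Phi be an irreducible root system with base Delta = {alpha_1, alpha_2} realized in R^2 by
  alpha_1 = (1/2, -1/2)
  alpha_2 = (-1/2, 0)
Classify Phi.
B_2

Compute the Cartan integers a_ij = 2(alpha_i, alpha_j)/(alpha_j, alpha_j); the resulting 2x2 Cartan matrix is
[[2, -2], [-1, 2]].
The roots have two lengths (squared-length ratio 2:1); the short ones are alpha_{2}. The associated Dynkin diagram is a chain of 2 nodes with a double edge at one end; the terminal node there is the unique short simple root (B_2), so the type is B_2 (the algebra so(5)).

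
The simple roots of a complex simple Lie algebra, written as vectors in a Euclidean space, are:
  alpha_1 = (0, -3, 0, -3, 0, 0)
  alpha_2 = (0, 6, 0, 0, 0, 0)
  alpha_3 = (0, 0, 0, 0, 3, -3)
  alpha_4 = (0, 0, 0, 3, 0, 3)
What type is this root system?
Compute the Cartan integers a_ij = 2(alpha_i, alpha_j)/(alpha_j, alpha_j); the resulting 4x4 Cartan matrix is
[[2, -1, 0, -1], [-2, 2, 0, 0], [0, 0, 2, -1], [-1, 0, -1, 2]].
The roots have two lengths (squared-length ratio 2:1); the short ones are alpha_{1,3,4}. The associated Dynkin diagram is a chain of 4 nodes with a double edge at one end; the terminal node there is the unique long simple root (C_4), so the type is C_4 (the algebra sp(8)).

C4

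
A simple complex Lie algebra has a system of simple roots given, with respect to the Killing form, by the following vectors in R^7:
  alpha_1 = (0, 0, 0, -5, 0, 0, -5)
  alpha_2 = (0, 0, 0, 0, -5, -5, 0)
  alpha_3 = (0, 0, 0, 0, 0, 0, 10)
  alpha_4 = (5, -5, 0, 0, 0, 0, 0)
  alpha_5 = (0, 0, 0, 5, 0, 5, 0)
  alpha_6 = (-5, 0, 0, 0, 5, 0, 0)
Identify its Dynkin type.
C_6

Compute the Cartan integers a_ij = 2(alpha_i, alpha_j)/(alpha_j, alpha_j); the resulting 6x6 Cartan matrix is
[[2, 0, -1, 0, -1, 0], [0, 2, 0, 0, -1, -1], [-2, 0, 2, 0, 0, 0], [0, 0, 0, 2, 0, -1], [-1, -1, 0, 0, 2, 0], [0, -1, 0, -1, 0, 2]].
The roots have two lengths (squared-length ratio 2:1); the short ones are alpha_{1,2,4,5,6}. The associated Dynkin diagram is a chain of 6 nodes with a double edge at one end; the terminal node there is the unique long simple root (C_6), so the type is C_6 (the algebra sp(12)).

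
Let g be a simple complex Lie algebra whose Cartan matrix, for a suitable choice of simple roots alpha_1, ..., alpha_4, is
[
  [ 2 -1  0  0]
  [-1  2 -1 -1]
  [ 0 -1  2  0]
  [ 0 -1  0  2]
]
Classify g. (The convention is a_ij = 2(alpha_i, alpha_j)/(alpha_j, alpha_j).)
type D_4

The matrix has rank 4 with 2's on the diagonal. Reading the off-diagonal entries as Dynkin edges (a single edge where a_ij = a_ji = -1; a double or triple edge where a_ij * a_ji = 2 or 3), the diagram is a chain of 2 nodes with a fork of two nodes at one end (D_4). One simple-root ordering that puts it in standard form is (alpha_3, alpha_2, alpha_4, alpha_1). So the algebra is type D_4, i.e. so(8).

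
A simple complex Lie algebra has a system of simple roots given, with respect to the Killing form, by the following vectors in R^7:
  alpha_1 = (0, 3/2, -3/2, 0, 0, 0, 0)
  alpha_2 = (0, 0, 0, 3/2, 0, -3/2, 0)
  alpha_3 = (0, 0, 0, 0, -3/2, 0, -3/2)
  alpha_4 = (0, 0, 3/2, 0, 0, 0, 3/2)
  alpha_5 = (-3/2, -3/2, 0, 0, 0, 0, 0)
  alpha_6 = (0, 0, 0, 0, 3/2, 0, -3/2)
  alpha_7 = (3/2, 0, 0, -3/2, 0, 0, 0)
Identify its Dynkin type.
Compute the Cartan integers a_ij = 2(alpha_i, alpha_j)/(alpha_j, alpha_j); the resulting 7x7 Cartan matrix is
[[2, 0, 0, -1, -1, 0, 0], [0, 2, 0, 0, 0, 0, -1], [0, 0, 2, -1, 0, 0, 0], [-1, 0, -1, 2, 0, -1, 0], [-1, 0, 0, 0, 2, 0, -1], [0, 0, 0, -1, 0, 2, 0], [0, -1, 0, 0, -1, 0, 2]].
All simple roots have the same length, so the diagram is simply laced. The associated Dynkin diagram is a chain of 5 nodes with a fork of two nodes at one end (D_7), so the type is D_7 (the algebra so(14)).

D_7 (so(14))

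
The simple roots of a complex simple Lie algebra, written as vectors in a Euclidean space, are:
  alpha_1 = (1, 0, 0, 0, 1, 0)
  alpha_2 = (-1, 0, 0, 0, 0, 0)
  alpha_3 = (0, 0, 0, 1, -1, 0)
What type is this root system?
Compute the Cartan integers a_ij = 2(alpha_i, alpha_j)/(alpha_j, alpha_j); the resulting 3x3 Cartan matrix is
[[2, -2, -1], [-1, 2, 0], [-1, 0, 2]].
The roots have two lengths (squared-length ratio 2:1); the short ones are alpha_{2}. The associated Dynkin diagram is a chain of 3 nodes with a double edge at one end; the terminal node there is the unique short simple root (B_3), so the type is B_3 (the algebra so(7)).

B_3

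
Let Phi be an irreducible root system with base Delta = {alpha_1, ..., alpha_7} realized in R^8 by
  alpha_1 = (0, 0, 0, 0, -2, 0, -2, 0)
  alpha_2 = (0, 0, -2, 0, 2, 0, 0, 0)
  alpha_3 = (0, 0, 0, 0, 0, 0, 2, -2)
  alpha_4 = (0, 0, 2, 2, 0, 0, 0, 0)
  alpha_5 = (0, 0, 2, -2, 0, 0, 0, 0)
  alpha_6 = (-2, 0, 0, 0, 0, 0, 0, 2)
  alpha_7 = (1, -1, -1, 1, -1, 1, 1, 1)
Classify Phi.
Compute the Cartan integers a_ij = 2(alpha_i, alpha_j)/(alpha_j, alpha_j); the resulting 7x7 Cartan matrix is
[[2, -1, -1, 0, 0, 0, 0], [-1, 2, 0, -1, -1, 0, 0], [-1, 0, 2, 0, 0, -1, 0], [0, -1, 0, 2, 0, 0, 0], [0, -1, 0, 0, 2, 0, -1], [0, 0, -1, 0, 0, 2, 0], [0, 0, 0, 0, -1, 0, 2]].
All simple roots have the same length, so the diagram is simply laced. The associated Dynkin diagram is a chain of 6 nodes with one extra node attached to the third node from one end (E_7), so the type is E_7.

E_7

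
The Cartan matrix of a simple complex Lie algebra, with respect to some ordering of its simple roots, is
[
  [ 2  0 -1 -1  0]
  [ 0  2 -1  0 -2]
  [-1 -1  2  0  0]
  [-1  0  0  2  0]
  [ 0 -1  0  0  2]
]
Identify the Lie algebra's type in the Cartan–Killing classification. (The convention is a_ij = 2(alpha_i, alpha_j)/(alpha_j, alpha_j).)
The matrix has rank 5 with 2's on the diagonal. Reading the off-diagonal entries as Dynkin edges (a single edge where a_ij = a_ji = -1; a double or triple edge where a_ij * a_ji = 2 or 3), the diagram is a chain of 5 nodes with a double edge at one end; the terminal node there is the unique short simple root (B_5). One simple-root ordering that puts it in standard form is (alpha_4, alpha_1, alpha_3, alpha_2, alpha_5). So the algebra is type B_5, i.e. so(11).

B_5 (so(11))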